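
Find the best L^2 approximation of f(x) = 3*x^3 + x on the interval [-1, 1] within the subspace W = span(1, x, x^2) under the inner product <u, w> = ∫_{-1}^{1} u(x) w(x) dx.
g(x) = 14*x/5

The best approximation g ∈ W is the orthogonal projection of f onto W. Writing g = a_0 + a_1 x + a_2 x^2, the coefficients solve the normal equations G · a = b where
  G_{ij} = <φ_i, φ_j> and b_i = <f, φ_i>, with φ_0 = 1, φ_1 = x, φ_2 = x^2.
G =
  [2, 0, 2/3]
  [0, 2/3, 0]
  [2/3, 0, 2/5],
b = (0, 28/15, 0).
Solving gives a_0 = 0, a_1 = 14/5, a_2 = 0, so
  g(x) = 14*x/5.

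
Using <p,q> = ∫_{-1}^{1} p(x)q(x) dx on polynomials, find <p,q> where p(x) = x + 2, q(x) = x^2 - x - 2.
<p,q> = -22/3

Expand the product: p(x)·q(x) = x^3 + x^2 - 4*x - 4.
∫_{-1}^{1} of each monomial x^k gives [2/(k+1) if k even, 0 if k odd]. Integrating term-by-term (or equivalently evaluating the antiderivative F(x) = x^4/4 + x^3/3 - 2*x^2 - 4*x at the endpoints):
  F(1) − F(−1) = -65/12 − (23/12) = -22/3.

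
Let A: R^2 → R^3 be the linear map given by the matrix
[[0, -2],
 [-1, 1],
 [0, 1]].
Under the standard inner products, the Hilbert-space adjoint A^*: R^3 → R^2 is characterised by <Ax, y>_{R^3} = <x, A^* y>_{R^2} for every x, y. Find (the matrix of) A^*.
A^* = A^T =
[[0, -1, 0],
 [-2, 1, 1]]

For real matrices with standard dot products, the defining identity <Ax, y> = <x, A^* y> gives (Ax)^T y = x^T (A^*) y, i.e. x^T A^T y = x^T (A^*) y. Since this holds for all x, y, we must have A^* = A^T. Therefore
A^* =
[[0, -1, 0],
 [-2, 1, 1]].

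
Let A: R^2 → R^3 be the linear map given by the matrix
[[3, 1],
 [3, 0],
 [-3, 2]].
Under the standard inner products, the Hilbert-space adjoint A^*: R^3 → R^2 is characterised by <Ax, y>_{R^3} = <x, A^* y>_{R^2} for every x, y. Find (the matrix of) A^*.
A^* = A^T =
[[3, 3, -3],
 [1, 0, 2]]

For real matrices with standard dot products, the defining identity <Ax, y> = <x, A^* y> gives (Ax)^T y = x^T (A^*) y, i.e. x^T A^T y = x^T (A^*) y. Since this holds for all x, y, we must have A^* = A^T. Therefore
A^* =
[[3, 3, -3],
 [1, 0, 2]].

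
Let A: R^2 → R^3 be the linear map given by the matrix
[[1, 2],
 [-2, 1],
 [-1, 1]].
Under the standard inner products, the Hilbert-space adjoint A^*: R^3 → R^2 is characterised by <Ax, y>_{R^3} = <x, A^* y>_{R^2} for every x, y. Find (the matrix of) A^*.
A^* = A^T =
[[1, -2, -1],
 [2, 1, 1]]

For real matrices with standard dot products, the defining identity <Ax, y> = <x, A^* y> gives (Ax)^T y = x^T (A^*) y, i.e. x^T A^T y = x^T (A^*) y. Since this holds for all x, y, we must have A^* = A^T. Therefore
A^* =
[[1, -2, -1],
 [2, 1, 1]].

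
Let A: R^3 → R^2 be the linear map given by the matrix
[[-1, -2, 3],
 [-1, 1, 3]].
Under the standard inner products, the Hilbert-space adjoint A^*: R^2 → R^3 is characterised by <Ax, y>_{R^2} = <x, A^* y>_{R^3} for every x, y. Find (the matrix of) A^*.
A^* = A^T =
[[-1, -1],
 [-2, 1],
 [3, 3]]

For real matrices with standard dot products, the defining identity <Ax, y> = <x, A^* y> gives (Ax)^T y = x^T (A^*) y, i.e. x^T A^T y = x^T (A^*) y. Since this holds for all x, y, we must have A^* = A^T. Therefore
A^* =
[[-1, -1],
 [-2, 1],
 [3, 3]].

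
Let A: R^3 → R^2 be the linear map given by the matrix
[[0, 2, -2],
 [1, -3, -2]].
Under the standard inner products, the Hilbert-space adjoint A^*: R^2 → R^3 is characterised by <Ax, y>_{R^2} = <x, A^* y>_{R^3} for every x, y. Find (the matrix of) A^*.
A^* = A^T =
[[0, 1],
 [2, -3],
 [-2, -2]]

For real matrices with standard dot products, the defining identity <Ax, y> = <x, A^* y> gives (Ax)^T y = x^T (A^*) y, i.e. x^T A^T y = x^T (A^*) y. Since this holds for all x, y, we must have A^* = A^T. Therefore
A^* =
[[0, 1],
 [2, -3],
 [-2, -2]].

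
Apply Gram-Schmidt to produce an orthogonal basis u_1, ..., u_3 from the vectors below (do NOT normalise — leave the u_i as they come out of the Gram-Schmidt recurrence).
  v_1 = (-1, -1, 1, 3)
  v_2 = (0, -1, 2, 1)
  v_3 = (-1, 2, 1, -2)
Orthogonal basis:
  u_1 = (-1, -1, 1, 3)
  u_2 = (1/2, -1/2, 3/2, -1/2)
  u_3 = (-5/3, 5/3, 1, -1/3)

Apply the Gram-Schmidt recurrence
  u_1 = v_1
  u_i = v_i − Σ_{j<i} ((v_i · u_j) / (u_j · u_j)) · u_j.

Step by step this gives:
  u_1 = (-1, -1, 1, 3)
  u_2 = (1/2, -1/2, 3/2, -1/2)
  u_3 = (-5/3, 5/3, 1, -1/3)

Orthogonality check:
  u_2 · u_1 = 0 (should be 0)
  u_3 · u_1 = 0 (should be 0)
  u_3 · u_2 = 0 (should be 0)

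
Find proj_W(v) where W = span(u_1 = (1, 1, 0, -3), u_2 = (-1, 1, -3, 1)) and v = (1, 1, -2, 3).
proj_W(v) = (-45/41, 7/41, -78/41, 83/41)

Set up U = [u_1 | ... | u_2] ∈ R^(4×2). The projector onto W = col(U) is P = U (U^T U)^(-1) U^T.
Compute U^T U =
  [11, -3]
  [-3, 12],
and U^T v = (-7, 9).
Solve U^T U · c = U^T v for the coefficients: c = (-19/41, 26/41). The projection is proj_W(v) = U c.
Check: (v - proj_W(v)) · u_1 = 0  (should be 0).
Check: (v - proj_W(v)) · u_2 = 0  (should be 0).
Result: proj_W(v) = (-45/41, 7/41, -78/41, 83/41).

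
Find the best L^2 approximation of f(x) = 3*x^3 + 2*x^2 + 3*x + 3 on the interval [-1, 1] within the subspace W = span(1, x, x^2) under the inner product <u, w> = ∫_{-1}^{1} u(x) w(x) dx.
g(x) = 2*x^2 + 24*x/5 + 3

The best approximation g ∈ W is the orthogonal projection of f onto W. Writing g = a_0 + a_1 x + a_2 x^2, the coefficients solve the normal equations G · a = b where
  G_{ij} = <φ_i, φ_j> and b_i = <f, φ_i>, with φ_0 = 1, φ_1 = x, φ_2 = x^2.
G =
  [2, 0, 2/3]
  [0, 2/3, 0]
  [2/3, 0, 2/5],
b = (22/3, 16/5, 14/5).
Solving gives a_0 = 3, a_1 = 24/5, a_2 = 2, so
  g(x) = 2*x^2 + 24*x/5 + 3.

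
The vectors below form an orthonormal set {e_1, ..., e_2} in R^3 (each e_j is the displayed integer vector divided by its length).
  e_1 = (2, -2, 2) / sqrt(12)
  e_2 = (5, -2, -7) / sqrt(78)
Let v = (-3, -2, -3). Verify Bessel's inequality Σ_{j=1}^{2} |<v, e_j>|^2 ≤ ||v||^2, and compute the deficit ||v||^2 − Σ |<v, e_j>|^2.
Σ |<v, e_j>|^2 = 86/13; ||v||^2 = 22; deficit = 200/13

Write each e_j = u_j / sqrt(<u_j, u_j>) where u_j is the displayed integer vector. Then <v, e_j> = <v, u_j> / sqrt(<u_j, u_j>), so |<v, e_j>|^2 = <v, u_j>^2 / <u_j, u_j>.
Coefficients: <v, e_1> = -8/sqrt(12), <v, e_2> = 10/sqrt(78).
Square and sum: Σ |<v, e_j>|^2 = 86/13.
Compute ||v||^2 = v·v = 22.
Deficit = 22 − 86/13 = 200/13 ≥ 0, confirming Bessel's inequality. (The deficit equals ||v − Σ <v,e_j> e_j||^2, the squared distance from v to span{e_j}.)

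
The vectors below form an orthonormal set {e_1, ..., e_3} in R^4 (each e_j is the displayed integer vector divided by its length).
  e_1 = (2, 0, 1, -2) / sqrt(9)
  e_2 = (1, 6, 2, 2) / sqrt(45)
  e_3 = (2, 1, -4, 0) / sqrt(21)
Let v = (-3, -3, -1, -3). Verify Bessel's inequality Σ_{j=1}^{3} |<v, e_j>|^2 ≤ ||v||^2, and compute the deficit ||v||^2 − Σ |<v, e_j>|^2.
Σ |<v, e_j>|^2 = 2099/105; ||v||^2 = 28; deficit = 841/105

Write each e_j = u_j / sqrt(<u_j, u_j>) where u_j is the displayed integer vector. Then <v, e_j> = <v, u_j> / sqrt(<u_j, u_j>), so |<v, e_j>|^2 = <v, u_j>^2 / <u_j, u_j>.
Coefficients: <v, e_1> = -1/sqrt(9), <v, e_2> = -29/sqrt(45), <v, e_3> = -5/sqrt(21).
Square and sum: Σ |<v, e_j>|^2 = 2099/105.
Compute ||v||^2 = v·v = 28.
Deficit = 28 − 2099/105 = 841/105 ≥ 0, confirming Bessel's inequality. (The deficit equals ||v − Σ <v,e_j> e_j||^2, the squared distance from v to span{e_j}.)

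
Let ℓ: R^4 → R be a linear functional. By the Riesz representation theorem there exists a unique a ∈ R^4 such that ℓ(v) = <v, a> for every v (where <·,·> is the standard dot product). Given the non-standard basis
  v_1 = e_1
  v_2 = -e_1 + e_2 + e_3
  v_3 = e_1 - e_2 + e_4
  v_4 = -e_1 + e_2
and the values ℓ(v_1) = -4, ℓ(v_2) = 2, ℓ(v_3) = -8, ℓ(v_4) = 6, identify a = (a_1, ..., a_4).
a = (-4, 2, -4, -2)

Write a = (a_1, ..., a_4) in the standard basis. For each basis vector v_i, ℓ(v_i) = <v_i, a> is a linear equation in the a_j's. Collect the n equations into a matrix system V a = ℓ, where row i of V is v_i (expressed in the standard basis). Since V is invertible (lower-triangular with 1s on the diagonal, up to permutation), solve by back-substitution:
  V =
[[1, 0, 0, 0],
 [-1, 1, 1, 0],
 [1, -1, 0, 1],
 [-1, 1, 0, 0]]
  V a = (-4, 2, -8, 6)
Solving gives a = (-4, 2, -4, -2).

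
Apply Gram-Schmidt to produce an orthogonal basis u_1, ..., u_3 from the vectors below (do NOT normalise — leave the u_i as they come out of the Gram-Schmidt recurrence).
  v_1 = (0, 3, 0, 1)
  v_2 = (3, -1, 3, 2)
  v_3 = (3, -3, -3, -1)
Orthogonal basis:
  u_1 = (0, 3, 0, 1)
  u_2 = (3, -7/10, 3, 21/10)
  u_3 = (3, 0, -3, 0)

Apply the Gram-Schmidt recurrence
  u_1 = v_1
  u_i = v_i − Σ_{j<i} ((v_i · u_j) / (u_j · u_j)) · u_j.

Step by step this gives:
  u_1 = (0, 3, 0, 1)
  u_2 = (3, -7/10, 3, 21/10)
  u_3 = (3, 0, -3, 0)

Orthogonality check:
  u_2 · u_1 = 0 (should be 0)
  u_3 · u_1 = 0 (should be 0)
  u_3 · u_2 = 0 (should be 0)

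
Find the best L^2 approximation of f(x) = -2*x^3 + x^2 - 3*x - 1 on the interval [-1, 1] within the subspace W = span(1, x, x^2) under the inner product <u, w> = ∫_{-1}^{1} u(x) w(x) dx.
g(x) = x^2 - 21*x/5 - 1

The best approximation g ∈ W is the orthogonal projection of f onto W. Writing g = a_0 + a_1 x + a_2 x^2, the coefficients solve the normal equations G · a = b where
  G_{ij} = <φ_i, φ_j> and b_i = <f, φ_i>, with φ_0 = 1, φ_1 = x, φ_2 = x^2.
G =
  [2, 0, 2/3]
  [0, 2/3, 0]
  [2/3, 0, 2/5],
b = (-4/3, -14/5, -4/15).
Solving gives a_0 = -1, a_1 = -21/5, a_2 = 1, so
  g(x) = x^2 - 21*x/5 - 1.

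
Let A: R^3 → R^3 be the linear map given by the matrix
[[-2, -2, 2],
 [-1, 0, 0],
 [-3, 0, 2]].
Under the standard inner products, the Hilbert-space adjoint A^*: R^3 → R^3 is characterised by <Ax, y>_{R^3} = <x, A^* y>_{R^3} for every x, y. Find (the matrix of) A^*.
A^* = A^T =
[[-2, -1, -3],
 [-2, 0, 0],
 [2, 0, 2]]

For real matrices with standard dot products, the defining identity <Ax, y> = <x, A^* y> gives (Ax)^T y = x^T (A^*) y, i.e. x^T A^T y = x^T (A^*) y. Since this holds for all x, y, we must have A^* = A^T. Therefore
A^* =
[[-2, -1, -3],
 [-2, 0, 0],
 [2, 0, 2]].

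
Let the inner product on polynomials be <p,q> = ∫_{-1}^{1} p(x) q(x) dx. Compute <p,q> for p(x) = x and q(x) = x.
<p,q> = 2/3

Expand the product: p(x)·q(x) = x^2.
∫_{-1}^{1} of each monomial x^k gives [2/(k+1) if k even, 0 if k odd]. Integrating term-by-term (or equivalently evaluating the antiderivative F(x) = x^3/3 at the endpoints):
  F(1) − F(−1) = 1/3 − (-1/3) = 2/3.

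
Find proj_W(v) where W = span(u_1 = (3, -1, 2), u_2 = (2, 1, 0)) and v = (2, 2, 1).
proj_W(v) = (12/5, 6/5, 0)

Set up U = [u_1 | ... | u_2] ∈ R^(3×2). The projector onto W = col(U) is P = U (U^T U)^(-1) U^T.
Compute U^T U =
  [14, 5]
  [5, 5],
and U^T v = (6, 6).
Solve U^T U · c = U^T v for the coefficients: c = (0, 6/5). The projection is proj_W(v) = U c.
Check: (v - proj_W(v)) · u_1 = 0  (should be 0).
Check: (v - proj_W(v)) · u_2 = 0  (should be 0).
Result: proj_W(v) = (12/5, 6/5, 0).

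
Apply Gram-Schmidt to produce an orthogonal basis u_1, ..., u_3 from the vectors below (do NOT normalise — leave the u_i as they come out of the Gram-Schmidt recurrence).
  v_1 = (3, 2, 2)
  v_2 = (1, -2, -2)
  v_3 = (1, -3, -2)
Orthogonal basis:
  u_1 = (3, 2, 2)
  u_2 = (32/17, -24/17, -24/17)
  u_3 = (0, -1/2, 1/2)

Apply the Gram-Schmidt recurrence
  u_1 = v_1
  u_i = v_i − Σ_{j<i} ((v_i · u_j) / (u_j · u_j)) · u_j.

Step by step this gives:
  u_1 = (3, 2, 2)
  u_2 = (32/17, -24/17, -24/17)
  u_3 = (0, -1/2, 1/2)

Orthogonality check:
  u_2 · u_1 = 0 (should be 0)
  u_3 · u_1 = 0 (should be 0)
  u_3 · u_2 = 0 (should be 0)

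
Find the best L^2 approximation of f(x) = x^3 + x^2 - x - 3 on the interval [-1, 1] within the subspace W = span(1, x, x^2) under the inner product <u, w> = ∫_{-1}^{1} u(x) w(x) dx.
g(x) = x^2 - 2*x/5 - 3

The best approximation g ∈ W is the orthogonal projection of f onto W. Writing g = a_0 + a_1 x + a_2 x^2, the coefficients solve the normal equations G · a = b where
  G_{ij} = <φ_i, φ_j> and b_i = <f, φ_i>, with φ_0 = 1, φ_1 = x, φ_2 = x^2.
G =
  [2, 0, 2/3]
  [0, 2/3, 0]
  [2/3, 0, 2/5],
b = (-16/3, -4/15, -8/5).
Solving gives a_0 = -3, a_1 = -2/5, a_2 = 1, so
  g(x) = x^2 - 2*x/5 - 3.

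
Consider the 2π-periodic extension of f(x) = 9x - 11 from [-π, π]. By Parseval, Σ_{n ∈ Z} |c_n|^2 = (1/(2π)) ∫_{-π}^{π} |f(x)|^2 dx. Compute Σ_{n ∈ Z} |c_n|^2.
Σ |c_n|^2 = 27π^2 + 121

Expand and integrate term by term over [-π, π]:
  ∫ (9x)^2 dx = 81·(2π^3/3); ∫ 2·9·(-11)·x dx = 0 (odd integrand); ∫ (-11)^2 dx = 121·2π.
So (1/(2π)) ∫_{-π}^{π} (9x - 11)^2 dx = 81π^2/3 + 121 = 27π^2 + 121.
Parseval ⇒ Σ |c_n|^2 = 27π^2 + 121.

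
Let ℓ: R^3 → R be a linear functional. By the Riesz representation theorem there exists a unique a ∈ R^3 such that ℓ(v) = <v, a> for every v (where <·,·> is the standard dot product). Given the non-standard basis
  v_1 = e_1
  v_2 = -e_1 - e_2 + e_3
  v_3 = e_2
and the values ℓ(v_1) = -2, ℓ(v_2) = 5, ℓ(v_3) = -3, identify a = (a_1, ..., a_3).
a = (-2, -3, 0)

Write a = (a_1, ..., a_3) in the standard basis. For each basis vector v_i, ℓ(v_i) = <v_i, a> is a linear equation in the a_j's. Collect the n equations into a matrix system V a = ℓ, where row i of V is v_i (expressed in the standard basis). Since V is invertible (lower-triangular with 1s on the diagonal, up to permutation), solve by back-substitution:
  V =
[[1, 0, 0],
 [-1, -1, 1],
 [0, 1, 0]]
  V a = (-2, 5, -3)
Solving gives a = (-2, -3, 0).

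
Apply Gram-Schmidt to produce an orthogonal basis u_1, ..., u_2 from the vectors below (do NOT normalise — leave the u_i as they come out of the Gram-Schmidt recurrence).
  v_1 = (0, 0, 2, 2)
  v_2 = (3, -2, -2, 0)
Orthogonal basis:
  u_1 = (0, 0, 2, 2)
  u_2 = (3, -2, -1, 1)

Apply the Gram-Schmidt recurrence
  u_1 = v_1
  u_i = v_i − Σ_{j<i} ((v_i · u_j) / (u_j · u_j)) · u_j.

Step by step this gives:
  u_1 = (0, 0, 2, 2)
  u_2 = (3, -2, -1, 1)

Orthogonality check:
  u_2 · u_1 = 0 (should be 0)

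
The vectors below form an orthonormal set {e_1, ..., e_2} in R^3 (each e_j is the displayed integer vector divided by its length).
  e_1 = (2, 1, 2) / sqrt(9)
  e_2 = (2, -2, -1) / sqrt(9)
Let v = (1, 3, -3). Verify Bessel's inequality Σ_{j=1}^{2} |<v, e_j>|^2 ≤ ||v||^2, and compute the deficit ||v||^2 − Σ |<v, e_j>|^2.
Σ |<v, e_j>|^2 = 2/9; ||v||^2 = 19; deficit = 169/9

Write each e_j = u_j / sqrt(<u_j, u_j>) where u_j is the displayed integer vector. Then <v, e_j> = <v, u_j> / sqrt(<u_j, u_j>), so |<v, e_j>|^2 = <v, u_j>^2 / <u_j, u_j>.
Coefficients: <v, e_1> = -1/sqrt(9), <v, e_2> = -1/sqrt(9).
Square and sum: Σ |<v, e_j>|^2 = 2/9.
Compute ||v||^2 = v·v = 19.
Deficit = 19 − 2/9 = 169/9 ≥ 0, confirming Bessel's inequality. (The deficit equals ||v − Σ <v,e_j> e_j||^2, the squared distance from v to span{e_j}.)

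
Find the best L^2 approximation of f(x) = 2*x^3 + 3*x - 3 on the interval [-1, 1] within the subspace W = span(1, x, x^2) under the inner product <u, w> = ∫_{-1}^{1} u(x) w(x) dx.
g(x) = 21*x/5 - 3

The best approximation g ∈ W is the orthogonal projection of f onto W. Writing g = a_0 + a_1 x + a_2 x^2, the coefficients solve the normal equations G · a = b where
  G_{ij} = <φ_i, φ_j> and b_i = <f, φ_i>, with φ_0 = 1, φ_1 = x, φ_2 = x^2.
G =
  [2, 0, 2/3]
  [0, 2/3, 0]
  [2/3, 0, 2/5],
b = (-6, 14/5, -2).
Solving gives a_0 = -3, a_1 = 21/5, a_2 = 0, so
  g(x) = 21*x/5 - 3.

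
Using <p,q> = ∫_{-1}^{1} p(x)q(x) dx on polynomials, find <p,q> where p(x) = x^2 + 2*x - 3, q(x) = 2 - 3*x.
<p,q> = -44/3

Expand the product: p(x)·q(x) = -3*x^3 - 4*x^2 + 13*x - 6.
∫_{-1}^{1} of each monomial x^k gives [2/(k+1) if k even, 0 if k odd]. Integrating term-by-term (or equivalently evaluating the antiderivative F(x) = -3*x^4/4 - 4*x^3/3 + 13*x^2/2 - 6*x at the endpoints):
  F(1) − F(−1) = -19/12 − (157/12) = -44/3.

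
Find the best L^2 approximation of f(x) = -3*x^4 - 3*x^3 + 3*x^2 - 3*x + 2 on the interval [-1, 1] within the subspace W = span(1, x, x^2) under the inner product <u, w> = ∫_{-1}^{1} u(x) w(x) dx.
g(x) = 3*x^2/7 - 24*x/5 + 79/35

The best approximation g ∈ W is the orthogonal projection of f onto W. Writing g = a_0 + a_1 x + a_2 x^2, the coefficients solve the normal equations G · a = b where
  G_{ij} = <φ_i, φ_j> and b_i = <f, φ_i>, with φ_0 = 1, φ_1 = x, φ_2 = x^2.
G =
  [2, 0, 2/3]
  [0, 2/3, 0]
  [2/3, 0, 2/5],
b = (24/5, -16/5, 176/105).
Solving gives a_0 = 79/35, a_1 = -24/5, a_2 = 3/7, so
  g(x) = 3*x^2/7 - 24*x/5 + 79/35.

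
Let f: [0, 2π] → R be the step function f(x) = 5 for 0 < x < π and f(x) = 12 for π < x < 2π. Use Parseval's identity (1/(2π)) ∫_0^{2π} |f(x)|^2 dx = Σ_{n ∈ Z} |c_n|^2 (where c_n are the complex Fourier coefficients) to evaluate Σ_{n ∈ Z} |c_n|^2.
Σ |c_n|^2 = 169/2

Parseval equates the L^2 energy of f (normalised by 1/(2π)) with the ℓ^2 sum of its Fourier coefficients: (1/(2π)) ∫_0^{2π} |f|^2 = Σ |c_n|^2.
Compute the left side: (1/(2π)) [∫_0^π 5^2 dx + ∫_π^{2π} 12^2 dx] = (1/(2π)) · (25π + 144π) = (25 + 144)/2 = 169/2.
So Σ_{n ∈ Z} |c_n|^2 = 169/2.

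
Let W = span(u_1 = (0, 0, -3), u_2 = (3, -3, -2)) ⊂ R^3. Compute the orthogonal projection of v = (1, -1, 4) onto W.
proj_W(v) = (1, -1, 4)

Set up U = [u_1 | ... | u_2] ∈ R^(3×2). The projector onto W = col(U) is P = U (U^T U)^(-1) U^T.
Compute U^T U =
  [9, 6]
  [6, 22],
and U^T v = (-12, -2).
Solve U^T U · c = U^T v for the coefficients: c = (-14/9, 1/3). The projection is proj_W(v) = U c.
Check: (v - proj_W(v)) · u_1 = 0  (should be 0).
Check: (v - proj_W(v)) · u_2 = 0  (should be 0).
Result: proj_W(v) = (1, -1, 4).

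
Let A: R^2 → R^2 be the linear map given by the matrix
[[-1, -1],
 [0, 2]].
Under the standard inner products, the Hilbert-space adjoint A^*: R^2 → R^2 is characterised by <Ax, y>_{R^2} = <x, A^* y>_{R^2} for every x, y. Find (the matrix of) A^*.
A^* = A^T =
[[-1, 0],
 [-1, 2]]

For real matrices with standard dot products, the defining identity <Ax, y> = <x, A^* y> gives (Ax)^T y = x^T (A^*) y, i.e. x^T A^T y = x^T (A^*) y. Since this holds for all x, y, we must have A^* = A^T. Therefore
A^* =
[[-1, 0],
 [-1, 2]].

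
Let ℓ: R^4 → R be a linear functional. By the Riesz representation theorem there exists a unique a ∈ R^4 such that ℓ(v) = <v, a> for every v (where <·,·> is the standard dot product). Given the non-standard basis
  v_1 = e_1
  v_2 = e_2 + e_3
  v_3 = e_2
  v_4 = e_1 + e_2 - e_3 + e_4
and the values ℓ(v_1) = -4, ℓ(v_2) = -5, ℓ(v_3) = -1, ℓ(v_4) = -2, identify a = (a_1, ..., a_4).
a = (-4, -1, -4, -1)

Write a = (a_1, ..., a_4) in the standard basis. For each basis vector v_i, ℓ(v_i) = <v_i, a> is a linear equation in the a_j's. Collect the n equations into a matrix system V a = ℓ, where row i of V is v_i (expressed in the standard basis). Since V is invertible (lower-triangular with 1s on the diagonal, up to permutation), solve by back-substitution:
  V =
[[1, 0, 0, 0],
 [0, 1, 1, 0],
 [0, 1, 0, 0],
 [1, 1, -1, 1]]
  V a = (-4, -5, -1, -2)
Solving gives a = (-4, -1, -4, -1).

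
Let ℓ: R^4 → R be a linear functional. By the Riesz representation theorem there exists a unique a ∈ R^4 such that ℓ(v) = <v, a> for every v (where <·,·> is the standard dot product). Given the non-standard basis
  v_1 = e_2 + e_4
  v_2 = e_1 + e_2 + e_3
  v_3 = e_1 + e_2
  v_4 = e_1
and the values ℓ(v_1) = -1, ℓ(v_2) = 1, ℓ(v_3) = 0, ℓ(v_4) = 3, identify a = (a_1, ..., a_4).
a = (3, -3, 1, 2)

Write a = (a_1, ..., a_4) in the standard basis. For each basis vector v_i, ℓ(v_i) = <v_i, a> is a linear equation in the a_j's. Collect the n equations into a matrix system V a = ℓ, where row i of V is v_i (expressed in the standard basis). Since V is invertible (lower-triangular with 1s on the diagonal, up to permutation), solve by back-substitution:
  V =
[[0, 1, 0, 1],
 [1, 1, 1, 0],
 [1, 1, 0, 0],
 [1, 0, 0, 0]]
  V a = (-1, 1, 0, 3)
Solving gives a = (3, -3, 1, 2).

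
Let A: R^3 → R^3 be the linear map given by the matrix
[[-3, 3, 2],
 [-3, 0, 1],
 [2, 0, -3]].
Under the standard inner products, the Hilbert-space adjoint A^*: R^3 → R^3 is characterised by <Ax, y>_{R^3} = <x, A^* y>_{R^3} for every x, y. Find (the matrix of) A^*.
A^* = A^T =
[[-3, -3, 2],
 [3, 0, 0],
 [2, 1, -3]]

For real matrices with standard dot products, the defining identity <Ax, y> = <x, A^* y> gives (Ax)^T y = x^T (A^*) y, i.e. x^T A^T y = x^T (A^*) y. Since this holds for all x, y, we must have A^* = A^T. Therefore
A^* =
[[-3, -3, 2],
 [3, 0, 0],
 [2, 1, -3]].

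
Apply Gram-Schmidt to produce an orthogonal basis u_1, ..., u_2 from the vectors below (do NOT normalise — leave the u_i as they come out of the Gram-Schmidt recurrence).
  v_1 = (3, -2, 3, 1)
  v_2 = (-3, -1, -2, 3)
Orthogonal basis:
  u_1 = (3, -2, 3, 1)
  u_2 = (-39/23, -43/23, -16/23, 79/23)

Apply the Gram-Schmidt recurrence
  u_1 = v_1
  u_i = v_i − Σ_{j<i} ((v_i · u_j) / (u_j · u_j)) · u_j.

Step by step this gives:
  u_1 = (3, -2, 3, 1)
  u_2 = (-39/23, -43/23, -16/23, 79/23)

Orthogonality check:
  u_2 · u_1 = 0 (should be 0)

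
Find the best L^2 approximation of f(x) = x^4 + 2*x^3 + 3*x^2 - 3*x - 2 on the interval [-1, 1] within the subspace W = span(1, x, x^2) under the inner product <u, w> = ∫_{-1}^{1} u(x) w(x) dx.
g(x) = 27*x^2/7 - 9*x/5 - 73/35

The best approximation g ∈ W is the orthogonal projection of f onto W. Writing g = a_0 + a_1 x + a_2 x^2, the coefficients solve the normal equations G · a = b where
  G_{ij} = <φ_i, φ_j> and b_i = <f, φ_i>, with φ_0 = 1, φ_1 = x, φ_2 = x^2.
G =
  [2, 0, 2/3]
  [0, 2/3, 0]
  [2/3, 0, 2/5],
b = (-8/5, -6/5, 16/105).
Solving gives a_0 = -73/35, a_1 = -9/5, a_2 = 27/7, so
  g(x) = 27*x^2/7 - 9*x/5 - 73/35.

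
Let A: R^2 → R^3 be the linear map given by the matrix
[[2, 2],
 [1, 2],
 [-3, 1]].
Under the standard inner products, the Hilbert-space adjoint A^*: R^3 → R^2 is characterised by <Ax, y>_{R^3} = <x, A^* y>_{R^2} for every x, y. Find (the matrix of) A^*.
A^* = A^T =
[[2, 1, -3],
 [2, 2, 1]]

For real matrices with standard dot products, the defining identity <Ax, y> = <x, A^* y> gives (Ax)^T y = x^T (A^*) y, i.e. x^T A^T y = x^T (A^*) y. Since this holds for all x, y, we must have A^* = A^T. Therefore
A^* =
[[2, 1, -3],
 [2, 2, 1]].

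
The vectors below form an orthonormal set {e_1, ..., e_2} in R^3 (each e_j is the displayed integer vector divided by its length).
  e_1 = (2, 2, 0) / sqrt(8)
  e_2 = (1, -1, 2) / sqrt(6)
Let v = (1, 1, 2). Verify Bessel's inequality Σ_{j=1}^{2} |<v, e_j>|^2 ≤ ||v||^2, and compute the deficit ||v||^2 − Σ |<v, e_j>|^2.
Σ |<v, e_j>|^2 = 14/3; ||v||^2 = 6; deficit = 4/3

Write each e_j = u_j / sqrt(<u_j, u_j>) where u_j is the displayed integer vector. Then <v, e_j> = <v, u_j> / sqrt(<u_j, u_j>), so |<v, e_j>|^2 = <v, u_j>^2 / <u_j, u_j>.
Coefficients: <v, e_1> = 4/sqrt(8), <v, e_2> = 4/sqrt(6).
Square and sum: Σ |<v, e_j>|^2 = 14/3.
Compute ||v||^2 = v·v = 6.
Deficit = 6 − 14/3 = 4/3 ≥ 0, confirming Bessel's inequality. (The deficit equals ||v − Σ <v,e_j> e_j||^2, the squared distance from v to span{e_j}.)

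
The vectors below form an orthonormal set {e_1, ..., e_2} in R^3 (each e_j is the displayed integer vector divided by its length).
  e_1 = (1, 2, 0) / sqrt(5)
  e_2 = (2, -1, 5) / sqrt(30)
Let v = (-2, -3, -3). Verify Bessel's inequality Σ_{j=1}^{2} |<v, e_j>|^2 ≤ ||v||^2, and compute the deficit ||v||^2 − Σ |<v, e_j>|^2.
Σ |<v, e_j>|^2 = 64/3; ||v||^2 = 22; deficit = 2/3

Write each e_j = u_j / sqrt(<u_j, u_j>) where u_j is the displayed integer vector. Then <v, e_j> = <v, u_j> / sqrt(<u_j, u_j>), so |<v, e_j>|^2 = <v, u_j>^2 / <u_j, u_j>.
Coefficients: <v, e_1> = -8/sqrt(5), <v, e_2> = -16/sqrt(30).
Square and sum: Σ |<v, e_j>|^2 = 64/3.
Compute ||v||^2 = v·v = 22.
Deficit = 22 − 64/3 = 2/3 ≥ 0, confirming Bessel's inequality. (The deficit equals ||v − Σ <v,e_j> e_j||^2, the squared distance from v to span{e_j}.)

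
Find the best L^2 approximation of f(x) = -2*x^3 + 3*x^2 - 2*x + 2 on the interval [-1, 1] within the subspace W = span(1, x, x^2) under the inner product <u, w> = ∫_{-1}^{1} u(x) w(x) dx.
g(x) = 3*x^2 - 16*x/5 + 2

The best approximation g ∈ W is the orthogonal projection of f onto W. Writing g = a_0 + a_1 x + a_2 x^2, the coefficients solve the normal equations G · a = b where
  G_{ij} = <φ_i, φ_j> and b_i = <f, φ_i>, with φ_0 = 1, φ_1 = x, φ_2 = x^2.
G =
  [2, 0, 2/3]
  [0, 2/3, 0]
  [2/3, 0, 2/5],
b = (6, -32/15, 38/15).
Solving gives a_0 = 2, a_1 = -16/5, a_2 = 3, so
  g(x) = 3*x^2 - 16*x/5 + 2.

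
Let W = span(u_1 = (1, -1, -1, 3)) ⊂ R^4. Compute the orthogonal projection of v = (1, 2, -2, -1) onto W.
proj_W(v) = (-1/6, 1/6, 1/6, -1/2)

Set up U = [u_1 | ... | u_1] ∈ R^(4×1). The projector onto W = col(U) is P = U (U^T U)^(-1) U^T.
Compute U^T U =
  [12],
and U^T v = (-2).
Solve U^T U · c = U^T v for the coefficients: c = (-1/6). The projection is proj_W(v) = U c.
Check: (v - proj_W(v)) · u_1 = 0  (should be 0).
Result: proj_W(v) = (-1/6, 1/6, 1/6, -1/2).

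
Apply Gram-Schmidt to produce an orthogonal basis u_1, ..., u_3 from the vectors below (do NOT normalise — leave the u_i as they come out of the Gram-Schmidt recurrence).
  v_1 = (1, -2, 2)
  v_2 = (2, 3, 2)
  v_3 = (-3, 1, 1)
Orthogonal basis:
  u_1 = (1, -2, 2)
  u_2 = (2, 3, 2)
  u_3 = (-130/51, 26/51, 91/51)

Apply the Gram-Schmidt recurrence
  u_1 = v_1
  u_i = v_i − Σ_{j<i} ((v_i · u_j) / (u_j · u_j)) · u_j.

Step by step this gives:
  u_1 = (1, -2, 2)
  u_2 = (2, 3, 2)
  u_3 = (-130/51, 26/51, 91/51)

Orthogonality check:
  u_2 · u_1 = 0 (should be 0)
  u_3 · u_1 = 0 (should be 0)
  u_3 · u_2 = 0 (should be 0)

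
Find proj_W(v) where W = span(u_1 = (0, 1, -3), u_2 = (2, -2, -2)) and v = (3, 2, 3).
proj_W(v) = (-3/13, -11/26, 57/26)

Set up U = [u_1 | ... | u_2] ∈ R^(3×2). The projector onto W = col(U) is P = U (U^T U)^(-1) U^T.
Compute U^T U =
  [10, 4]
  [4, 12],
and U^T v = (-7, -4).
Solve U^T U · c = U^T v for the coefficients: c = (-17/26, -3/26). The projection is proj_W(v) = U c.
Check: (v - proj_W(v)) · u_1 = 0  (should be 0).
Check: (v - proj_W(v)) · u_2 = 0  (should be 0).
Result: proj_W(v) = (-3/13, -11/26, 57/26).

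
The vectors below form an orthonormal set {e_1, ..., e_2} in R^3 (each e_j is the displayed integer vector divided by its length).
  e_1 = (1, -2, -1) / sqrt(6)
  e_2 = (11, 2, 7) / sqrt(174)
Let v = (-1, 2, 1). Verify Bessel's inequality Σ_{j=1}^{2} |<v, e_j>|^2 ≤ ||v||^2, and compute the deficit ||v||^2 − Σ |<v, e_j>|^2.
Σ |<v, e_j>|^2 = 6; ||v||^2 = 6; deficit = 0

Write each e_j = u_j / sqrt(<u_j, u_j>) where u_j is the displayed integer vector. Then <v, e_j> = <v, u_j> / sqrt(<u_j, u_j>), so |<v, e_j>|^2 = <v, u_j>^2 / <u_j, u_j>.
Coefficients: <v, e_1> = -6/sqrt(6), <v, e_2> = 0/sqrt(174).
Square and sum: Σ |<v, e_j>|^2 = 6.
Compute ||v||^2 = v·v = 6.
Deficit = 6 − 6 = 0 ≥ 0, confirming Bessel's inequality. (The deficit equals ||v − Σ <v,e_j> e_j||^2, the squared distance from v to span{e_j}.)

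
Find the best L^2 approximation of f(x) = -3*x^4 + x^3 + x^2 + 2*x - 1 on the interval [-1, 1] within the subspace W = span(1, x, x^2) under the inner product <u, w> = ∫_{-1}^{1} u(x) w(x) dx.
g(x) = -11*x^2/7 + 13*x/5 - 26/35

The best approximation g ∈ W is the orthogonal projection of f onto W. Writing g = a_0 + a_1 x + a_2 x^2, the coefficients solve the normal equations G · a = b where
  G_{ij} = <φ_i, φ_j> and b_i = <f, φ_i>, with φ_0 = 1, φ_1 = x, φ_2 = x^2.
G =
  [2, 0, 2/3]
  [0, 2/3, 0]
  [2/3, 0, 2/5],
b = (-38/15, 26/15, -118/105).
Solving gives a_0 = -26/35, a_1 = 13/5, a_2 = -11/7, so
  g(x) = -11*x^2/7 + 13*x/5 - 26/35.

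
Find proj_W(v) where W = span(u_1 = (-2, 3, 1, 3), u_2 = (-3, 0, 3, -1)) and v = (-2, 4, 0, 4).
proj_W(v) = (-674/401, 1560/401, 154/401, 1682/401)

Set up U = [u_1 | ... | u_2] ∈ R^(4×2). The projector onto W = col(U) is P = U (U^T U)^(-1) U^T.
Compute U^T U =
  [23, 6]
  [6, 19],
and U^T v = (28, 2).
Solve U^T U · c = U^T v for the coefficients: c = (520/401, -122/401). The projection is proj_W(v) = U c.
Check: (v - proj_W(v)) · u_1 = 0  (should be 0).
Check: (v - proj_W(v)) · u_2 = 0  (should be 0).
Result: proj_W(v) = (-674/401, 1560/401, 154/401, 1682/401).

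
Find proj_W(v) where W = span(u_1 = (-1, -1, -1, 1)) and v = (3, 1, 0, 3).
proj_W(v) = (1/4, 1/4, 1/4, -1/4)

Set up U = [u_1 | ... | u_1] ∈ R^(4×1). The projector onto W = col(U) is P = U (U^T U)^(-1) U^T.
Compute U^T U =
  [4],
and U^T v = (-1).
Solve U^T U · c = U^T v for the coefficients: c = (-1/4). The projection is proj_W(v) = U c.
Check: (v - proj_W(v)) · u_1 = 0  (should be 0).
Result: proj_W(v) = (1/4, 1/4, 1/4, -1/4).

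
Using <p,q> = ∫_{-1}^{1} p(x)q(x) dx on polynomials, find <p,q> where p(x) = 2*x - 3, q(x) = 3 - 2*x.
<p,q> = -62/3

Expand the product: p(x)·q(x) = -4*x^2 + 12*x - 9.
∫_{-1}^{1} of each monomial x^k gives [2/(k+1) if k even, 0 if k odd]. Integrating term-by-term (or equivalently evaluating the antiderivative F(x) = -4*x^3/3 + 6*x^2 - 9*x at the endpoints):
  F(1) − F(−1) = -13/3 − (49/3) = -62/3.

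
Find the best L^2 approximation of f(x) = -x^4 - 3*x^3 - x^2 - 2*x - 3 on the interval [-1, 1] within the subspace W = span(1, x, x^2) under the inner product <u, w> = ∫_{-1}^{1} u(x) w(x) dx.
g(x) = -13*x^2/7 - 19*x/5 - 102/35

The best approximation g ∈ W is the orthogonal projection of f onto W. Writing g = a_0 + a_1 x + a_2 x^2, the coefficients solve the normal equations G · a = b where
  G_{ij} = <φ_i, φ_j> and b_i = <f, φ_i>, with φ_0 = 1, φ_1 = x, φ_2 = x^2.
G =
  [2, 0, 2/3]
  [0, 2/3, 0]
  [2/3, 0, 2/5],
b = (-106/15, -38/15, -94/35).
Solving gives a_0 = -102/35, a_1 = -19/5, a_2 = -13/7, so
  g(x) = -13*x^2/7 - 19*x/5 - 102/35.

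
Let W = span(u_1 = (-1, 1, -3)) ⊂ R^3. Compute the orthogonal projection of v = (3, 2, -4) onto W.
proj_W(v) = (-1, 1, -3)

Set up U = [u_1 | ... | u_1] ∈ R^(3×1). The projector onto W = col(U) is P = U (U^T U)^(-1) U^T.
Compute U^T U =
  [11],
and U^T v = (11).
Solve U^T U · c = U^T v for the coefficients: c = (1). The projection is proj_W(v) = U c.
Check: (v - proj_W(v)) · u_1 = 0  (should be 0).
Result: proj_W(v) = (-1, 1, -3).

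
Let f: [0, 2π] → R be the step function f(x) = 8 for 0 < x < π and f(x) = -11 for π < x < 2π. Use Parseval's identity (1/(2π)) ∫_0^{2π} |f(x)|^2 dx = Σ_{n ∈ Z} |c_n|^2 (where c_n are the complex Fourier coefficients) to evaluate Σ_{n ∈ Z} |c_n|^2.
Σ |c_n|^2 = 185/2

Parseval equates the L^2 energy of f (normalised by 1/(2π)) with the ℓ^2 sum of its Fourier coefficients: (1/(2π)) ∫_0^{2π} |f|^2 = Σ |c_n|^2.
Compute the left side: (1/(2π)) [∫_0^π 8^2 dx + ∫_π^{2π} (-11)^2 dx] = (1/(2π)) · (64π + 121π) = (64 + 121)/2 = 185/2.
So Σ_{n ∈ Z} |c_n|^2 = 185/2.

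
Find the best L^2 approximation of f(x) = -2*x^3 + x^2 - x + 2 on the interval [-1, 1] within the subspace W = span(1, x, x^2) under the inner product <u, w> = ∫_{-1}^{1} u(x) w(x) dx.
g(x) = x^2 - 11*x/5 + 2

The best approximation g ∈ W is the orthogonal projection of f onto W. Writing g = a_0 + a_1 x + a_2 x^2, the coefficients solve the normal equations G · a = b where
  G_{ij} = <φ_i, φ_j> and b_i = <f, φ_i>, with φ_0 = 1, φ_1 = x, φ_2 = x^2.
G =
  [2, 0, 2/3]
  [0, 2/3, 0]
  [2/3, 0, 2/5],
b = (14/3, -22/15, 26/15).
Solving gives a_0 = 2, a_1 = -11/5, a_2 = 1, so
  g(x) = x^2 - 11*x/5 + 2.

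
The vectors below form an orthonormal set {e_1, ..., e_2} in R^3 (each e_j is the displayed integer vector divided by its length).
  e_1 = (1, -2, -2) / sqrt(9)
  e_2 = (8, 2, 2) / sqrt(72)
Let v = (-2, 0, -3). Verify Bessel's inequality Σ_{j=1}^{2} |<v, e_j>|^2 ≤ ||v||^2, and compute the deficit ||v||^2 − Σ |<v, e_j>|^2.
Σ |<v, e_j>|^2 = 17/2; ||v||^2 = 13; deficit = 9/2

Write each e_j = u_j / sqrt(<u_j, u_j>) where u_j is the displayed integer vector. Then <v, e_j> = <v, u_j> / sqrt(<u_j, u_j>), so |<v, e_j>|^2 = <v, u_j>^2 / <u_j, u_j>.
Coefficients: <v, e_1> = 4/sqrt(9), <v, e_2> = -22/sqrt(72).
Square and sum: Σ |<v, e_j>|^2 = 17/2.
Compute ||v||^2 = v·v = 13.
Deficit = 13 − 17/2 = 9/2 ≥ 0, confirming Bessel's inequality. (The deficit equals ||v − Σ <v,e_j> e_j||^2, the squared distance from v to span{e_j}.)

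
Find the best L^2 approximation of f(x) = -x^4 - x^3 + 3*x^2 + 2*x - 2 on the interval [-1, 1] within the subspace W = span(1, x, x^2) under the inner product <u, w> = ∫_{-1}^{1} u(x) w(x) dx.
g(x) = 15*x^2/7 + 7*x/5 - 67/35

The best approximation g ∈ W is the orthogonal projection of f onto W. Writing g = a_0 + a_1 x + a_2 x^2, the coefficients solve the normal equations G · a = b where
  G_{ij} = <φ_i, φ_j> and b_i = <f, φ_i>, with φ_0 = 1, φ_1 = x, φ_2 = x^2.
G =
  [2, 0, 2/3]
  [0, 2/3, 0]
  [2/3, 0, 2/5],
b = (-12/5, 14/15, -44/105).
Solving gives a_0 = -67/35, a_1 = 7/5, a_2 = 15/7, so
  g(x) = 15*x^2/7 + 7*x/5 - 67/35.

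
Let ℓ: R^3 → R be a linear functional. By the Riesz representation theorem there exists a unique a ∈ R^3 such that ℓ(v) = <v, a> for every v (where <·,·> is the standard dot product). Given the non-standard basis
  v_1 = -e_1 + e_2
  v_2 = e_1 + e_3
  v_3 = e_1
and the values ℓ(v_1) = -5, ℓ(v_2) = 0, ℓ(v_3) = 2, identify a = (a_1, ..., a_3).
a = (2, -3, -2)

Write a = (a_1, ..., a_3) in the standard basis. For each basis vector v_i, ℓ(v_i) = <v_i, a> is a linear equation in the a_j's. Collect the n equations into a matrix system V a = ℓ, where row i of V is v_i (expressed in the standard basis). Since V is invertible (lower-triangular with 1s on the diagonal, up to permutation), solve by back-substitution:
  V =
[[-1, 1, 0],
 [1, 0, 1],
 [1, 0, 0]]
  V a = (-5, 0, 2)
Solving gives a = (2, -3, -2).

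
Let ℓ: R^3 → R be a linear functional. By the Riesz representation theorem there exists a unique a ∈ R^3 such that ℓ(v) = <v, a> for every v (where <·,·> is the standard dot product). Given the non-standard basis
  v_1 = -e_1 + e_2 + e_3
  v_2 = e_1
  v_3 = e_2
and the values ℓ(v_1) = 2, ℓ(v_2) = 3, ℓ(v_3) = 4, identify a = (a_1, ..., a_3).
a = (3, 4, 1)

Write a = (a_1, ..., a_3) in the standard basis. For each basis vector v_i, ℓ(v_i) = <v_i, a> is a linear equation in the a_j's. Collect the n equations into a matrix system V a = ℓ, where row i of V is v_i (expressed in the standard basis). Since V is invertible (lower-triangular with 1s on the diagonal, up to permutation), solve by back-substitution:
  V =
[[-1, 1, 1],
 [1, 0, 0],
 [0, 1, 0]]
  V a = (2, 3, 4)
Solving gives a = (3, 4, 1).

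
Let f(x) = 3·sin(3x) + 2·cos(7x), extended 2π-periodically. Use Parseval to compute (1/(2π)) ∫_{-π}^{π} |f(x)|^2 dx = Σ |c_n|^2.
Σ |c_n|^2 = 13/2

Expand |f|^2 and use orthogonality of {sin(nx), cos(mx)} on [-π, π]:
  ∫_{-π}^{π} sin(nx)^2 dx = π, ∫ cos(mx)^2 dx = π, and cross terms integrate to 0.
So ∫_{-π}^{π} f(x)^2 dx = 3^2 · π + 2^2 · π = (9 + 4)π.
Divide by 2π: (9 + 4)/2 = 13/2.
By Parseval, this equals Σ |c_n|^2.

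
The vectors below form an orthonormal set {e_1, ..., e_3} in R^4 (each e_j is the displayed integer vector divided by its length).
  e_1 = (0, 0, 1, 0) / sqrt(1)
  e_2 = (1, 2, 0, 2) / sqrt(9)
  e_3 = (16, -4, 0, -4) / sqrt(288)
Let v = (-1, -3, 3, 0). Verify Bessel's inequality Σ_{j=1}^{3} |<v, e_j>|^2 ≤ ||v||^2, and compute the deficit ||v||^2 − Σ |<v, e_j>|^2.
Σ |<v, e_j>|^2 = 29/2; ||v||^2 = 19; deficit = 9/2

Write each e_j = u_j / sqrt(<u_j, u_j>) where u_j is the displayed integer vector. Then <v, e_j> = <v, u_j> / sqrt(<u_j, u_j>), so |<v, e_j>|^2 = <v, u_j>^2 / <u_j, u_j>.
Coefficients: <v, e_1> = 3/sqrt(1), <v, e_2> = -7/sqrt(9), <v, e_3> = -4/sqrt(288).
Square and sum: Σ |<v, e_j>|^2 = 29/2.
Compute ||v||^2 = v·v = 19.
Deficit = 19 − 29/2 = 9/2 ≥ 0, confirming Bessel's inequality. (The deficit equals ||v − Σ <v,e_j> e_j||^2, the squared distance from v to span{e_j}.)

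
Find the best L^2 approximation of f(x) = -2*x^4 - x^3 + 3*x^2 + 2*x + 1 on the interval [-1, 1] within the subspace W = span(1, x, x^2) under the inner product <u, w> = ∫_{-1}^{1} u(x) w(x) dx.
g(x) = 9*x^2/7 + 7*x/5 + 41/35

The best approximation g ∈ W is the orthogonal projection of f onto W. Writing g = a_0 + a_1 x + a_2 x^2, the coefficients solve the normal equations G · a = b where
  G_{ij} = <φ_i, φ_j> and b_i = <f, φ_i>, with φ_0 = 1, φ_1 = x, φ_2 = x^2.
G =
  [2, 0, 2/3]
  [0, 2/3, 0]
  [2/3, 0, 2/5],
b = (16/5, 14/15, 136/105).
Solving gives a_0 = 41/35, a_1 = 7/5, a_2 = 9/7, so
  g(x) = 9*x^2/7 + 7*x/5 + 41/35.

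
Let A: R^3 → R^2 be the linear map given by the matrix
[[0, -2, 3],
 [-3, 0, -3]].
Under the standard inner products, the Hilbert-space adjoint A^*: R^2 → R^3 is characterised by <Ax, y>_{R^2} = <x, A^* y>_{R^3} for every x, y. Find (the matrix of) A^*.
A^* = A^T =
[[0, -3],
 [-2, 0],
 [3, -3]]

For real matrices with standard dot products, the defining identity <Ax, y> = <x, A^* y> gives (Ax)^T y = x^T (A^*) y, i.e. x^T A^T y = x^T (A^*) y. Since this holds for all x, y, we must have A^* = A^T. Therefore
A^* =
[[0, -3],
 [-2, 0],
 [3, -3]].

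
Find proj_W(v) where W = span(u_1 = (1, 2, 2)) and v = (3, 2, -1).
proj_W(v) = (5/9, 10/9, 10/9)

Set up U = [u_1 | ... | u_1] ∈ R^(3×1). The projector onto W = col(U) is P = U (U^T U)^(-1) U^T.
Compute U^T U =
  [9],
and U^T v = (5).
Solve U^T U · c = U^T v for the coefficients: c = (5/9). The projection is proj_W(v) = U c.
Check: (v - proj_W(v)) · u_1 = 0  (should be 0).
Result: proj_W(v) = (5/9, 10/9, 10/9).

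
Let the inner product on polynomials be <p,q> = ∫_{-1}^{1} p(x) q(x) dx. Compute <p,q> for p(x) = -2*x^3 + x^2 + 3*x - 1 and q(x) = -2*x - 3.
<p,q> = 8/5

Expand the product: p(x)·q(x) = 4*x^4 + 4*x^3 - 9*x^2 - 7*x + 3.
∫_{-1}^{1} of each monomial x^k gives [2/(k+1) if k even, 0 if k odd]. Integrating term-by-term (or equivalently evaluating the antiderivative F(x) = 4*x^5/5 + x^4 - 3*x^3 - 7*x^2/2 + 3*x at the endpoints):
  F(1) − F(−1) = -17/10 − (-33/10) = 8/5.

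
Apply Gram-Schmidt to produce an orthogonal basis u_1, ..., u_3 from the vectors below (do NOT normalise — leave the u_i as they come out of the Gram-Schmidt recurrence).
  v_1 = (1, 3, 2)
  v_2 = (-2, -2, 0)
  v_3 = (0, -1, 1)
Orthogonal basis:
  u_1 = (1, 3, 2)
  u_2 = (-10/7, -2/7, 8/7)
  u_3 = (2/3, -2/3, 2/3)

Apply the Gram-Schmidt recurrence
  u_1 = v_1
  u_i = v_i − Σ_{j<i} ((v_i · u_j) / (u_j · u_j)) · u_j.

Step by step this gives:
  u_1 = (1, 3, 2)
  u_2 = (-10/7, -2/7, 8/7)
  u_3 = (2/3, -2/3, 2/3)

Orthogonality check:
  u_2 · u_1 = 0 (should be 0)
  u_3 · u_1 = 0 (should be 0)
  u_3 · u_2 = 0 (should be 0)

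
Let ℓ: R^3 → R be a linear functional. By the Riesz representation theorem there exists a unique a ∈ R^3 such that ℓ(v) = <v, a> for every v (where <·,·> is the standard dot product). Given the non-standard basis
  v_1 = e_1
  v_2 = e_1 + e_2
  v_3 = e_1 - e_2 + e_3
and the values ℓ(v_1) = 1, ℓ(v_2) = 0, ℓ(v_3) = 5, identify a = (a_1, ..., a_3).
a = (1, -1, 3)

Write a = (a_1, ..., a_3) in the standard basis. For each basis vector v_i, ℓ(v_i) = <v_i, a> is a linear equation in the a_j's. Collect the n equations into a matrix system V a = ℓ, where row i of V is v_i (expressed in the standard basis). Since V is invertible (lower-triangular with 1s on the diagonal, up to permutation), solve by back-substitution:
  V =
[[1, 0, 0],
 [1, 1, 0],
 [1, -1, 1]]
  V a = (1, 0, 5)
Solving gives a = (1, -1, 3).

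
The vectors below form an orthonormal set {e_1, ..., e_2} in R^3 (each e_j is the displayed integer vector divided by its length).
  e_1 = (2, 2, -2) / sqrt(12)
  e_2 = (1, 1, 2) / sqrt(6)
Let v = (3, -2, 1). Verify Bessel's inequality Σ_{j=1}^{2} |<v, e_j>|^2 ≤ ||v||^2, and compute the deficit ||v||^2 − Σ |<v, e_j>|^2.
Σ |<v, e_j>|^2 = 3/2; ||v||^2 = 14; deficit = 25/2

Write each e_j = u_j / sqrt(<u_j, u_j>) where u_j is the displayed integer vector. Then <v, e_j> = <v, u_j> / sqrt(<u_j, u_j>), so |<v, e_j>|^2 = <v, u_j>^2 / <u_j, u_j>.
Coefficients: <v, e_1> = 0/sqrt(12), <v, e_2> = 3/sqrt(6).
Square and sum: Σ |<v, e_j>|^2 = 3/2.
Compute ||v||^2 = v·v = 14.
Deficit = 14 − 3/2 = 25/2 ≥ 0, confirming Bessel's inequality. (The deficit equals ||v − Σ <v,e_j> e_j||^2, the squared distance from v to span{e_j}.)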